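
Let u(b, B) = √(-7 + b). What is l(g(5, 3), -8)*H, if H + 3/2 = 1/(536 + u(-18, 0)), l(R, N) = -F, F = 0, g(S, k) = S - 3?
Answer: 0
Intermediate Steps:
g(S, k) = -3 + S
l(R, N) = 0 (l(R, N) = -1*0 = 0)
H = -3/2 + (536 - 5*I)/287321 (H = -3/2 + 1/(536 + √(-7 - 18)) = -3/2 + 1/(536 + √(-25)) = -3/2 + 1/(536 + 5*I) = -3/2 + (536 - 5*I)/287321 ≈ -1.4981 - 1.7402e-5*I)
l(g(5, 3), -8)*H = 0*(-860891/574642 - 5*I/287321) = 0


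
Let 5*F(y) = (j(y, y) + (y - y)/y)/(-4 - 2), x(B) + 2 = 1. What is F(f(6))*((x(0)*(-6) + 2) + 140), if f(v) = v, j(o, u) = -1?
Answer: 74/15 ≈ 4.9333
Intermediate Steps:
x(B) = -1 (x(B) = -2 + 1 = -1)
F(y) = 1/30 (F(y) = ((-1 + (y - y)/y)/(-4 - 2))/5 = ((-1 + 0/y)/(-6))/5 = ((-1 + 0)*(-⅙))/5 = (-1*(-⅙))/5 = (⅕)*(⅙) = 1/30)
F(f(6))*((x(0)*(-6) + 2) + 140) = ((-1*(-6) + 2) + 140)/30 = ((6 + 2) + 140)/30 = (8 + 140)/30 = (1/30)*148 = 74/15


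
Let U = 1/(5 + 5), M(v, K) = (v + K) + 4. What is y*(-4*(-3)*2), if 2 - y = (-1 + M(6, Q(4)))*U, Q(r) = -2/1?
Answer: 156/5 ≈ 31.200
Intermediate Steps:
Q(r) = -2 (Q(r) = -2*1 = -2)
M(v, K) = 4 + K + v (M(v, K) = (K + v) + 4 = 4 + K + v)
U = ⅒ (U = 1/10 = ⅒ ≈ 0.10000)
y = 13/10 (y = 2 - (-1 + (4 - 2 + 6))/10 = 2 - (-1 + 8)/10 = 2 - 7/10 = 13/10 ≈ 1.3000)
y*(-4*(-3)*2) = 13*(-4*(-3)*2)/10 = 13*(12*2)/10 = (13/10)*24 = 156/5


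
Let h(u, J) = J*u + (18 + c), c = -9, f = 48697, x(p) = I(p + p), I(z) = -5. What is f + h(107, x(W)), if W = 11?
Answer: 48171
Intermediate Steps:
x(p) = -5
h(u, J) = 9 + J*u (h(u, J) = J*u + (18 - 9) = J*u + 9 = 9 + J*u)
f + h(107, x(W)) = 48697 + (9 - 5*107) = 48697 + (9 - 535) = 48697 - 526 = 48171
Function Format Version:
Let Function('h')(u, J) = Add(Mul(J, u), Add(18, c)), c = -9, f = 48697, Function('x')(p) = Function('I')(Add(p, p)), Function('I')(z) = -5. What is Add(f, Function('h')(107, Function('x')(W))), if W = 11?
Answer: 48171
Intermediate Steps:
Function('x')(p) = -5
Function('h')(u, J) = Add(9, Mul(J, u)) (Function('h')(u, J) = Add(Mul(J, u), Add(18, -9)) = Add(Mul(J, u), 9) = Add(9, Mul(J, u)))
Add(f, Function('h')(107, Function('x')(W))) = Add(48697, Add(9, Mul(-5, 107))) = Add(48697, Add(9, -535)) = Add(48697, -526) = 48171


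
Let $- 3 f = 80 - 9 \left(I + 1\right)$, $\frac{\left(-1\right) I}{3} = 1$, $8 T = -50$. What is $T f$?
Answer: $\frac{1225}{6} \approx 204.17$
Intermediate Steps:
$T = - \frac{25}{4}$ ($T = \frac{1}{8} \left(-50\right) = - \frac{25}{4} \approx -6.25$)
$I = -3$ ($I = \left(-3\right) 1 = -3$)
$f = - \frac{98}{3}$ ($f = - \frac{80 - 9 \left(-3 + 1\right)}{3} = - \frac{80 - -18}{3} = - \frac{80 + 18}{3} = \left(- \frac{1}{3}\right) 98 = - \frac{98}{3} \approx -32.667$)
$T f = \left(- \frac{25}{4}\right) \left(- \frac{98}{3}\right) = \frac{1225}{6}$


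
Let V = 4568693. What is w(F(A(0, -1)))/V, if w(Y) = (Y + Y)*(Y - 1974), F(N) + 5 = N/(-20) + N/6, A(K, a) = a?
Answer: 36455329/8223647400 ≈ 0.0044330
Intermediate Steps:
F(N) = -5 + 7*N/60 (F(N) = -5 + (N/(-20) + N/6) = -5 + (N*(-1/20) + N*(⅙)) = -5 + (-N/20 + N/6) = -5 + 7*N/60)
w(Y) = 2*Y*(-1974 + Y) (w(Y) = (2*Y)*(-1974 + Y) = 2*Y*(-1974 + Y))
w(F(A(0, -1)))/V = (2*(-5 + (7/60)*(-1))*(-1974 + (-5 + (7/60)*(-1))))/4568693 = (2*(-5 - 7/60)*(-1974 + (-5 - 7/60)))*(1/4568693) = (2*(-307/60)*(-1974 - 307/60))*(1/4568693) = (2*(-307/60)*(-118747/60))*(1/4568693) = (36455329/1800)*(1/4568693) = 36455329/8223647400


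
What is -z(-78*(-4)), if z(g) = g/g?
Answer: -1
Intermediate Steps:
z(g) = 1
-z(-78*(-4)) = -1*1 = -1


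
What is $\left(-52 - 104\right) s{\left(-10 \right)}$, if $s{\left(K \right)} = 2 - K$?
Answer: $-1872$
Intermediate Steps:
$\left(-52 - 104\right) s{\left(-10 \right)} = \left(-52 - 104\right) \left(2 - -10\right) = - 156 \left(2 + 10\right) = \left(-156\right) 12 = -1872$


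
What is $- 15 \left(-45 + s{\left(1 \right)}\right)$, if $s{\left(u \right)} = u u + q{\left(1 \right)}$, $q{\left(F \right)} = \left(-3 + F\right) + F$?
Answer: $675$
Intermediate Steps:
$q{\left(F \right)} = -3 + 2 F$
$s{\left(u \right)} = -1 + u^{2}$ ($s{\left(u \right)} = u u + \left(-3 + 2 \cdot 1\right) = u^{2} + \left(-3 + 2\right) = u^{2} - 1 = -1 + u^{2}$)
$- 15 \left(-45 + s{\left(1 \right)}\right) = - 15 \left(-45 - \left(1 - 1^{2}\right)\right) = - 15 \left(-45 + \left(-1 + 1\right)\right) = - 15 \left(-45 + 0\right) = \left(-15\right) \left(-45\right) = 675$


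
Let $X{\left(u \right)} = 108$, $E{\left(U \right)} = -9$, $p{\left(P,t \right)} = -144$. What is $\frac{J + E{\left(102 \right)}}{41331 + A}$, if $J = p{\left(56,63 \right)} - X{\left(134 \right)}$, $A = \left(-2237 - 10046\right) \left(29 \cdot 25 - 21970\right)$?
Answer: $- \frac{261}{260993666} \approx -1.0 \cdot 10^{-6}$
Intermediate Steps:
$A = 260952335$ ($A = - 12283 \left(725 - 21970\right) = \left(-12283\right) \left(-21245\right) = 260952335$)
$J = -252$ ($J = -144 - 108 = -252$)
$\frac{J + E{\left(102 \right)}}{41331 + A} = \frac{-252 - 9}{41331 + 260952335} = - \frac{261}{260993666}$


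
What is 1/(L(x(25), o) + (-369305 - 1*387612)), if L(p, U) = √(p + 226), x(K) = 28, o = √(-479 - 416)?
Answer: -756917/572923344635 - √254/572923344635 ≈ -1.3212e-6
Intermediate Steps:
o = I*√895 (o = √(-895) = I*√895 ≈ 29.917*I)
L(p, U) = √(226 + p)
1/(L(x(25), o) + (-369305 - 1*387612)) = 1/(√(226 + 28) + (-369305 - 1*387612)) = 1/(√254 + (-369305 - 387612)) = 1/(√254 - 756917) = 1/(-756917 + √254)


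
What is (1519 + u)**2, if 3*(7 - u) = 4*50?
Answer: 19166884/9 ≈ 2.1297e+6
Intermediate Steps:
u = -179/3 (u = 7 - 4*50/3 = 7 - 1/3*200 = 7 - 200/3 = -179/3 ≈ -59.667)
(1519 + u)**2 = (1519 - 179/3)**2 = (4378/3)**2 = 19166884/9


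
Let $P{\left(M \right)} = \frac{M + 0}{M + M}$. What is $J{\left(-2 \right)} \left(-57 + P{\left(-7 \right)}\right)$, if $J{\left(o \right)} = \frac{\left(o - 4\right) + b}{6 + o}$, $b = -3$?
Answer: $\frac{1017}{8} \approx 127.13$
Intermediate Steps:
$P{\left(M \right)} = \frac{1}{2}$ ($P{\left(M \right)} = \frac{M}{2 M} = M \frac{1}{2 M} = \frac{1}{2}$)
$J{\left(o \right)} = \frac{-7 + o}{6 + o}$ ($J{\left(o \right)} = \frac{\left(o - 4\right) - 3}{6 + o} = \frac{\left(-4 + o\right) - 3}{6 + o} = \frac{-7 + o}{6 + o}$)
$J{\left(-2 \right)} \left(-57 + P{\left(-7 \right)}\right) = \frac{-7 - 2}{6 - 2} \left(-57 + \frac{1}{2}\right) = \frac{1}{4} \left(-9\right) \left(- \frac{113}{2}\right) = \left(- \frac{9}{4}\right) \left(- \frac{113}{2}\right) = \frac{1017}{8}$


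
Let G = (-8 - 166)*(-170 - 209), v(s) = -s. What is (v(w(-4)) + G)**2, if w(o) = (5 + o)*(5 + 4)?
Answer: 4347687969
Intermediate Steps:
w(o) = 45 + 9*o (w(o) = (5 + o)*9 = 45 + 9*o)
G = 65946 (G = -174*(-379) = 65946)
(v(w(-4)) + G)**2 = (-(45 + 9*(-4)) + 65946)**2 = (-(45 - 36) + 65946)**2 = (-1*9 + 65946)**2 = (-9 + 65946)**2 = 65937**2 = 4347687969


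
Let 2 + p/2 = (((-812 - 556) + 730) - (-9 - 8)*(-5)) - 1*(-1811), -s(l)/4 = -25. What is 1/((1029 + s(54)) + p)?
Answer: 1/3301 ≈ 0.00030294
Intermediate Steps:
s(l) = 100 (s(l) = -4*(-25) = 100)
p = 2172 (p = -4 + 2*((((-812 - 556) + 730) - (-9 - 8)*(-5)) - 1*(-1811)) = -4 + 2*(((-1368 + 730) - (-17)*(-5)) + 1811) = -4 + 2*((-638 - 1*85) + 1811) = -4 + 2*((-638 - 85) + 1811) = -4 + 2*(-723 + 1811) = -4 + 2*1088 = -4 + 2176 = 2172)
1/((1029 + s(54)) + p) = 1/((1029 + 100) + 2172) = 1/(1129 + 2172) = 1/3301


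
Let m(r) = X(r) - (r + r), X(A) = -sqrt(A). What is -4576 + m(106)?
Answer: -4788 - sqrt(106) ≈ -4798.3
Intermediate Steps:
m(r) = -sqrt(r) - 2*r (m(r) = -sqrt(r) - (r + r) = -sqrt(r) - 2*r)
-4576 + m(106) = -4576 + (-sqrt(106) - 2*106) = -4576 + (-sqrt(106) - 212) = -4576 + (-212 - sqrt(106)) = -4788 - sqrt(106)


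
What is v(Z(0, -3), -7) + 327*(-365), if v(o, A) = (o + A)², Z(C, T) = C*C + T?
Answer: -119255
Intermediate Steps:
Z(C, T) = T + C² (Z(C, T) = C² + T = T + C²)
v(o, A) = (A + o)²
v(Z(0, -3), -7) + 327*(-365) = (-7 + (-3 + 0²))² + 327*(-365) = (-7 + (-3 + 0))² - 119355 = (-7 - 3)² - 119355 = (-10)² - 119355 = 100 - 119355 = -119255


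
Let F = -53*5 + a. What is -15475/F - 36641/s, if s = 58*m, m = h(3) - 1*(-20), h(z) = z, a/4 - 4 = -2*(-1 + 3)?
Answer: 2186757/70702 ≈ 30.929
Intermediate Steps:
a = 0 (a = 16 + 4*(-2*(-1 + 3)) = 16 + 4*(-2*2) = 16 + 4*(-4) = 16 - 16 = 0)
m = 23 (m = 3 - 1*(-20) = 3 + 20 = 23)
s = 1334 (s = 58*23 = 1334)
F = -265 (F = -53*5 + 0 = -265 + 0 = -265)
-15475/F - 36641/s = -15475/(-265) - 36641/1334 = -15475*(-1/265) - 36641*1/1334 = 3095/53 - 36641/1334 = 2186757/70702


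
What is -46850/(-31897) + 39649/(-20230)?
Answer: -316908653/645276310 ≈ -0.49112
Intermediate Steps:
-46850/(-31897) + 39649/(-20230) = -46850*(-1/31897) + 39649*(-1/20230) = 46850/31897 - 39649/20230 = -316908653/645276310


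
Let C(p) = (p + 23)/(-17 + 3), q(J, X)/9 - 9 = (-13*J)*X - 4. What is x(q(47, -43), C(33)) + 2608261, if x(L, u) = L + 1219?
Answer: 2845982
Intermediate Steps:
q(J, X) = 45 - 117*J*X (q(J, X) = 81 + 9*((-13*J)*X - 4) = 81 + 9*(-13*J*X - 4) = 81 + 9*(-4 - 13*J*X) = 81 + (-36 - 117*J*X) = 45 - 117*J*X)
C(p) = -23/14 - p/14 (C(p) = (23 + p)/(-14) = (23 + p)*(-1/14) = -23/14 - p/14)
x(L, u) = 1219 + L
x(q(47, -43), C(33)) + 2608261 = (1219 + (45 - 117*47*(-43))) + 2608261 = (1219 + (45 + 236457)) + 2608261 = (1219 + 236502) + 2608261 = 237721 + 2608261 = 2845982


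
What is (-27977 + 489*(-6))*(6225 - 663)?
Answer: -171926982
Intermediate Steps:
(-27977 + 489*(-6))*(6225 - 663) = (-27977 - 2934)*5562 = -30911*5562 = -171926982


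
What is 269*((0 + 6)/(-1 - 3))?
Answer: -807/2 ≈ -403.50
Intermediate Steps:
269*((0 + 6)/(-1 - 3)) = 269*(6/(-4)) = 269*(6*(-¼)) = 269*(-3/2) = -807/2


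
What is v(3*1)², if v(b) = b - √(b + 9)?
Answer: 21 - 12*√3 ≈ 0.21539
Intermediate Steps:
v(b) = b - √(9 + b)
v(3*1)² = (3*1 - √(9 + 3*1))² = (3 - √(9 + 3))² = (3 - √12)² = (3 - 2*√3)²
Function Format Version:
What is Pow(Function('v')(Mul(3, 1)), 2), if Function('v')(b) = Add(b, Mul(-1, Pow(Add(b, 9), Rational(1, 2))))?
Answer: Add(21, Mul(-12, Pow(3, Rational(1, 2)))) ≈ 0.21539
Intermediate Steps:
Function('v')(b) = Add(b, Mul(-1, Pow(Add(9, b), Rational(1, 2))))
Pow(Function('v')(Mul(3, 1)), 2) = Pow(Add(Mul(3, 1), Mul(-1, Pow(Add(9, Mul(3, 1)), Rational(1, 2)))), 2) = Pow(Add(3, Mul(-1, Pow(Add(9, 3), Rational(1, 2)))), 2) = Pow(Add(3, Mul(-1, Pow(12, Rational(1, 2)))), 2) = Pow(Add(3, Mul(-1, Mul(2, Pow(3, Rational(1, 2))))), 2) = Pow(Add(3, Mul(-2, Pow(3, Rational(1, 2)))), 2)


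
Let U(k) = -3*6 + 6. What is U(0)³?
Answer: -1728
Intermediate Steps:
U(k) = -12 (U(k) = -18 + 6 = -12)
U(0)³ = (-12)³ = -1728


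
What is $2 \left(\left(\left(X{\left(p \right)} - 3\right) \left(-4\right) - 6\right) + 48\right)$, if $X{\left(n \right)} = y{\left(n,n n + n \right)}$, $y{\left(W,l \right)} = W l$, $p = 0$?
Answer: $108$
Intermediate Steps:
$X{\left(n \right)} = n \left(n + n^{2}\right)$ ($X{\left(n \right)} = n \left(n n + n\right) = n \left(n^{2} + n\right) = n \left(n + n^{2}\right)$)
$2 \left(\left(\left(X{\left(p \right)} - 3\right) \left(-4\right) - 6\right) + 48\right) = 2 \left(\left(\left(0^{2} \left(1 + 0\right) - 3\right) \left(-4\right) - 6\right) + 48\right) = 2 \left(\left(\left(0 \cdot 1 - 3\right) \left(-4\right) - 6\right) + 48\right) = 2 \left(\left(\left(0 - 3\right) \left(-4\right) - 6\right) + 48\right) = 2 \left(\left(\left(-3\right) \left(-4\right) - 6\right) + 48\right) = 2 \left(\left(12 - 6\right) + 48\right) = 2 \left(6 + 48\right) = 2 \cdot 54 = 108$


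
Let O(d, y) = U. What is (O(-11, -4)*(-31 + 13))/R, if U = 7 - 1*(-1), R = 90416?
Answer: -9/5651 ≈ -0.0015926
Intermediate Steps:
U = 8 (U = 7 + 1 = 8)
O(d, y) = 8
(O(-11, -4)*(-31 + 13))/R = (8*(-31 + 13))/90416 = (8*(-18))*(1/90416) = -144*1/90416 = -9/5651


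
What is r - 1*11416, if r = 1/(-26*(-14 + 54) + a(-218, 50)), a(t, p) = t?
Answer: -14361329/1258 ≈ -11416.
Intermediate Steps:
r = -1/1258 (r = 1/(-26*(-14 + 54) - 218) = 1/(-26*40 - 218) = 1/(-1040 - 218) = 1/(-1258) = -1/1258 ≈ -0.00079491)
r - 1*11416 = -1/1258 - 1*11416 = -1/1258 - 11416 = -14361329/1258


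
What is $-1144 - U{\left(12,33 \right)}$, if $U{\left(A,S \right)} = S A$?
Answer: $-1540$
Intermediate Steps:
$U{\left(A,S \right)} = A S$
$-1144 - U{\left(12,33 \right)} = -1144 - 12 \cdot 33 = -1144 - 396 = -1540$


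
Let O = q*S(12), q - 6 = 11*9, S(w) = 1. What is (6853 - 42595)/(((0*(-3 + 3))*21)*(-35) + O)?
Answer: -1702/5 ≈ -340.40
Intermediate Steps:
q = 105 (q = 6 + 11*9 = 6 + 99 = 105)
O = 105 (O = 105*1 = 105)
(6853 - 42595)/(((0*(-3 + 3))*21)*(-35) + O) = (6853 - 42595)/(((0*(-3 + 3))*21)*(-35) + 105) = -35742/(((0*0)*21)*(-35) + 105) = -35742/((0*21)*(-35) + 105) = -35742/(0*(-35) + 105) = -35742/(0 + 105) = -35742/105 = -35742*1/105 = -1702/5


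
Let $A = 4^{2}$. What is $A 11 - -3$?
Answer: $179$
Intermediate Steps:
$A = 16$
$A 11 - -3 = 16 \cdot 11 - -3 = 176 + 3 = 179$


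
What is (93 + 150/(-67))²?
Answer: 36978561/4489 ≈ 8237.6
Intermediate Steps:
(93 + 150/(-67))² = (93 + 150*(-1/67))² = (93 - 150/67)² = (6081/67)² = 36978561/4489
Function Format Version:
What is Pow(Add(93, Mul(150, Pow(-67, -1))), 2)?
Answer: Rational(36978561, 4489) ≈ 8237.6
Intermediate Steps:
Pow(Add(93, Mul(150, Pow(-67, -1))), 2) = Pow(Add(93, Mul(150, Rational(-1, 67))), 2) = Pow(Add(93, Rational(-150, 67)), 2) = Pow(Rational(6081, 67), 2) = Rational(36978561, 4489)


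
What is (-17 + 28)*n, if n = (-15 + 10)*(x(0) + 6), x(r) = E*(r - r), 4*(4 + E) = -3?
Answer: -330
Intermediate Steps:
E = -19/4 (E = -4 + (¼)*(-3) = -4 - ¾ = -19/4 ≈ -4.7500)
x(r) = 0 (x(r) = -19*(r - r)/4 = -19/4*0 = 0)
n = -30 (n = (-15 + 10)*(0 + 6) = -5*6 = -30)
(-17 + 28)*n = (-17 + 28)*(-30) = 11*(-30) = -330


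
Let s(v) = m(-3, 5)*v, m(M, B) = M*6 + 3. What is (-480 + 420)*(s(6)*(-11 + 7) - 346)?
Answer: -840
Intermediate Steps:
m(M, B) = 3 + 6*M (m(M, B) = 6*M + 3 = 3 + 6*M)
s(v) = -15*v (s(v) = (3 + 6*(-3))*v = (3 - 18)*v = -15*v)
(-480 + 420)*(s(6)*(-11 + 7) - 346) = (-480 + 420)*((-15*6)*(-11 + 7) - 346) = -60*(-90*(-4) - 346) = -60*(360 - 346) = -60*14 = -840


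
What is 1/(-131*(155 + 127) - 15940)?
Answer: -1/52882 ≈ -1.8910e-5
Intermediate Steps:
1/(-131*(155 + 127) - 15940) = 1/(-131*282 - 15940) = 1/(-36942 - 15940) = 1/(-52882) = -1/52882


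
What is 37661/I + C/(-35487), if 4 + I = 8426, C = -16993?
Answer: 1479590953/298871514 ≈ 4.9506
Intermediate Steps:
I = 8422 (I = -4 + 8426 = 8422)
37661/I + C/(-35487) = 37661/8422 - 16993/(-35487) = 37661*(1/8422) - 16993*(-1/35487) = 37661/8422 + 16993/35487 = 1479590953/298871514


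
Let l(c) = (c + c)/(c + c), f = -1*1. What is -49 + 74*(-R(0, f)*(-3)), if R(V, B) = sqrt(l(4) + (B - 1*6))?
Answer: -49 + 222*I*sqrt(6) ≈ -49.0 + 543.79*I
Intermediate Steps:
f = -1
l(c) = 1 (l(c) = (2*c)/((2*c)) = (2*c)*(1/(2*c)) = 1)
R(V, B) = sqrt(-5 + B) (R(V, B) = sqrt(1 + (B - 1*6)) = sqrt(1 + (B - 6)) = sqrt(1 + (-6 + B)) = sqrt(-5 + B))
-49 + 74*(-R(0, f)*(-3)) = -49 + 74*(-sqrt(-5 - 1)*(-3)) = -49 + 74*(-sqrt(-6)*(-3)) = -49 + 74*(-I*sqrt(6)*(-3)) = -49 + 74*(3*I*sqrt(6)) = -49 + 222*I*sqrt(6)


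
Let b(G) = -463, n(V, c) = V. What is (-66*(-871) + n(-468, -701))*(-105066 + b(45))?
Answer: -6017052522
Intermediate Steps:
(-66*(-871) + n(-468, -701))*(-105066 + b(45)) = (-66*(-871) - 468)*(-105066 - 463) = (57486 - 468)*(-105529) = 57018*(-105529) = -6017052522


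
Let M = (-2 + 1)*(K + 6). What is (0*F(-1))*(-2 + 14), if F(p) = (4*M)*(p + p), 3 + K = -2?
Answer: 0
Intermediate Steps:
K = -5 (K = -3 - 2 = -5)
M = -1 (M = (-2 + 1)*(-5 + 6) = -1*1 = -1)
F(p) = -8*p (F(p) = (4*(-1))*(p + p) = -8*p)
(0*F(-1))*(-2 + 14) = (0*(-8*(-1)))*(-2 + 14) = (0*8)*12 = 0*12 = 0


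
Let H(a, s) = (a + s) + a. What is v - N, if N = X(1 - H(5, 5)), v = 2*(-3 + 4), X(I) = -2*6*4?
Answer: 50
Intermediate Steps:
H(a, s) = s + 2*a
X(I) = -48 (X(I) = -12*4 = -48)
v = 2 (v = 2*1 = 2)
N = -48
v - N = 2 - 1*(-48) = 2 + 48 = 50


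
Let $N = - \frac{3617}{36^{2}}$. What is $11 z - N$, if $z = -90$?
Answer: $- \frac{1279423}{1296} \approx -987.21$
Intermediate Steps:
$N = - \frac{3617}{1296} \approx -2.7909$
$11 z - N = 11 \left(-90\right) - - \frac{3617}{1296} = -990 + \frac{3617}{1296} = - \frac{1279423}{1296}$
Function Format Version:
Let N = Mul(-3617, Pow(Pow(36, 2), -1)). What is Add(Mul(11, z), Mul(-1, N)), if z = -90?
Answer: Rational(-1279423, 1296) ≈ -987.21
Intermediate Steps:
N = Rational(-3617, 1296) (N = Mul(-3617, Pow(1296, -1)) = Mul(-3617, Rational(1, 1296)) = Rational(-3617, 1296) ≈ -2.7909)
Add(Mul(11, z), Mul(-1, N)) = Add(Mul(11, -90), Mul(-1, Rational(-3617, 1296))) = Add(-990, Rational(3617, 1296)) = Rational(-1279423, 1296)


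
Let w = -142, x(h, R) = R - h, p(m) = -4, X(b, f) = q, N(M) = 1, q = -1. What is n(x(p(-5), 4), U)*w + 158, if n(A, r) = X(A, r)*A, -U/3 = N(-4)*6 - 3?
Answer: 1294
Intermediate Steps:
X(b, f) = -1
U = -9 (U = -3*(1*6 - 3) = -3*(6 - 3) = -3*3 = -9)
n(A, r) = -A
n(x(p(-5), 4), U)*w + 158 = -(4 - 1*(-4))*(-142) + 158 = -(4 + 4)*(-142) + 158 = -1*8*(-142) + 158 = -8*(-142) + 158 = 1136 + 158 = 1294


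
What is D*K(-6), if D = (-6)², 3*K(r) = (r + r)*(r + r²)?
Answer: -4320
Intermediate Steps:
K(r) = 2*r*(r + r²)/3 (K(r) = ((r + r)*(r + r²))/3 = ((2*r)*(r + r²))/3 = (2*r*(r + r²))/3 = 2*r*(r + r²)/3)
D = 36
D*K(-6) = 36*((⅔)*(-6)²*(1 - 6)) = 36*((⅔)*36*(-5)) = 36*(-120) = -4320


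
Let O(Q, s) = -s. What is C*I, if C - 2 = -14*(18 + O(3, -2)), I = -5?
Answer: 1390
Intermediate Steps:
C = -278 (C = 2 - 14*(18 - 1*(-2)) = 2 - 14*(18 + 2) = 2 - 14*20 = 2 - 280 = -278)
C*I = -278*(-5) = 1390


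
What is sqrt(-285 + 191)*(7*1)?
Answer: 7*I*sqrt(94) ≈ 67.868*I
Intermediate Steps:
sqrt(-285 + 191)*(7*1) = sqrt(-94)*7 = (I*sqrt(94))*7 = 7*I*sqrt(94)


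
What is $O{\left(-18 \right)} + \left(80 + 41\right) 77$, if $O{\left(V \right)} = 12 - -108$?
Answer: $9437$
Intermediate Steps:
$O{\left(V \right)} = 120$ ($O{\left(V \right)} = 12 + 108 = 120$)
$O{\left(-18 \right)} + \left(80 + 41\right) 77 = 120 + \left(80 + 41\right) 77 = 120 + 121 \cdot 77 = 120 + 9317 = 9437$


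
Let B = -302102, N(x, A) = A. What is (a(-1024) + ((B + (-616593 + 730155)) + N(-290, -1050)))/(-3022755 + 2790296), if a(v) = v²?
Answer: -858986/232459 ≈ -3.6952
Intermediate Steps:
(a(-1024) + ((B + (-616593 + 730155)) + N(-290, -1050)))/(-3022755 + 2790296) = ((-1024)² + ((-302102 + (-616593 + 730155)) - 1050))/(-3022755 + 2790296) = (1048576 + ((-302102 + 113562) - 1050))/(-232459) = (1048576 + (-188540 - 1050))*(-1/232459) = (1048576 - 189590)*(-1/232459) = 858986*(-1/232459) = -858986/232459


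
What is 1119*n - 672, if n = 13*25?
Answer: 363003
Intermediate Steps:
n = 325
1119*n - 672 = 1119*325 - 672 = 363675 - 672 = 363003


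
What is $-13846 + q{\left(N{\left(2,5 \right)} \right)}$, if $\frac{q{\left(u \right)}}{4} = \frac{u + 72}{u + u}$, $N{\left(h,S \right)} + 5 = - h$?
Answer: $- \frac{97052}{7} \approx -13865.0$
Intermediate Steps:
$N{\left(h,S \right)} = -5 - h$
$q{\left(u \right)} = \frac{2 \left(72 + u\right)}{u}$ ($q{\left(u \right)} = 4 \frac{u + 72}{u + u} = 4 \frac{72 + u}{2 u} = \frac{2 \left(72 + u\right)}{u}$)
$-13846 + q{\left(N{\left(2,5 \right)} \right)} = -13846 + \left(2 + \frac{144}{-5 - 2}\right) = -13846 + \left(2 + \frac{144}{-7}\right) = -13846 + \left(2 + 144 \left(- \frac{1}{7}\right)\right) = -13846 + \left(2 - \frac{144}{7}\right) = -13846 - \frac{130}{7} = - \frac{97052}{7}$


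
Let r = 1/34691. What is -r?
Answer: -1/34691 ≈ -2.8826e-5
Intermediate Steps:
r = 1/34691 ≈ 2.8826e-5
-r = -1*1/34691 = -1/34691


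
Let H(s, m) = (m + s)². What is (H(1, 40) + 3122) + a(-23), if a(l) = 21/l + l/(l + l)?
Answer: 220919/46 ≈ 4802.6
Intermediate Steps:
a(l) = ½ + 21/l (a(l) = 21/l + l/((2*l)) = 21/l + l*(1/(2*l)) = 21/l + ½ = ½ + 21/l)
(H(1, 40) + 3122) + a(-23) = ((40 + 1)² + 3122) + (½)*(42 - 23)/(-23) = (41² + 3122) + (½)*(-1/23)*19 = (1681 + 3122) - 19/46 = 4803 - 19/46 = 220919/46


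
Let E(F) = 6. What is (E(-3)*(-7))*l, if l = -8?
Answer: 336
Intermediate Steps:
(E(-3)*(-7))*l = (6*(-7))*(-8) = -42*(-8) = 336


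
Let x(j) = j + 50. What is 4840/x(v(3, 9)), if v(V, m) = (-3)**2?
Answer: 4840/59 ≈ 82.034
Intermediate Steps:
v(V, m) = 9
x(j) = 50 + j
4840/x(v(3, 9)) = 4840/(50 + 9) = 4840/59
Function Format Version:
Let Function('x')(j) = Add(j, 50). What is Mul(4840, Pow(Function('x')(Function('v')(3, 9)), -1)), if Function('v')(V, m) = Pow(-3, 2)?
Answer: Rational(4840, 59) ≈ 82.034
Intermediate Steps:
Function('v')(V, m) = 9
Function('x')(j) = Add(50, j)
Mul(4840, Pow(Function('x')(Function('v')(3, 9)), -1)) = Mul(4840, Pow(Add(50, 9), -1)) = Mul(4840, Pow(59, -1)) = Mul(4840, Rational(1, 59)) = Rational(4840, 59)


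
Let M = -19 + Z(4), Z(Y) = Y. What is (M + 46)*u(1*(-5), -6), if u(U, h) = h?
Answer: -186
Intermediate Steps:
M = -15 (M = -19 + 4 = -15)
(M + 46)*u(1*(-5), -6) = (-15 + 46)*(-6) = 31*(-6) = -186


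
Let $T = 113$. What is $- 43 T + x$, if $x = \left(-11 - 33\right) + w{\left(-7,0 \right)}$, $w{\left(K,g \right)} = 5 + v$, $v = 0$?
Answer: $-4898$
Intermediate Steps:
$w{\left(K,g \right)} = 5$ ($w{\left(K,g \right)} = 5 + 0 = 5$)
$x = -39$ ($x = \left(-11 - 33\right) + 5 = -44 + 5 = -39$)
$- 43 T + x = \left(-43\right) 113 - 39 = -4859 - 39 = -4898$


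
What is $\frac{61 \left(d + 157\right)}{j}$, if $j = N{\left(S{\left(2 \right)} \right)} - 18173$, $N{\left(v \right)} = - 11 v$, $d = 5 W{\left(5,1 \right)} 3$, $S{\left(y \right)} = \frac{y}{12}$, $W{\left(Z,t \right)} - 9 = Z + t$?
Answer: $- \frac{139812}{109049} \approx -1.2821$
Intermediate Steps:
$W{\left(Z,t \right)} = 9 + Z + t$ ($W{\left(Z,t \right)} = 9 + \left(Z + t\right) = 9 + Z + t$)
$S{\left(y \right)} = \frac{y}{12}$ ($S{\left(y \right)} = y \frac{1}{12} = \frac{y}{12}$)
$d = 225$ ($d = 5 \left(9 + 5 + 1\right) 3 = 5 \cdot 15 \cdot 3 = 75 \cdot 3 = 225$)
$j = - \frac{109049}{6}$ ($j = - 11 \cdot \frac{1}{12} \cdot 2 - 18173 = \left(-11\right) \frac{1}{6} - 18173 = - \frac{11}{6} - 18173 = - \frac{109049}{6} \approx -18175.0$)
$\frac{61 \left(d + 157\right)}{j} = \frac{61 \left(225 + 157\right)}{- \frac{109049}{6}} = 61 \cdot 382 \left(- \frac{6}{109049}\right) = 23302 \left(- \frac{6}{109049}\right) = - \frac{139812}{109049}$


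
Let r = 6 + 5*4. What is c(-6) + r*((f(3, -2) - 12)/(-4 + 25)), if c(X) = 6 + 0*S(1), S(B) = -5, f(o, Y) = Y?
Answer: -34/3 ≈ -11.333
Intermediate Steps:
r = 26 (r = 6 + 20 = 26)
c(X) = 6 (c(X) = 6 + 0*(-5) = 6 + 0 = 6)
c(-6) + r*((f(3, -2) - 12)/(-4 + 25)) = 6 + 26*((-2 - 12)/(-4 + 25)) = 6 + 26*(-14/21) = 6 + 26*(-14*1/21) = 6 + 26*(-2/3) = 6 - 52/3 = -34/3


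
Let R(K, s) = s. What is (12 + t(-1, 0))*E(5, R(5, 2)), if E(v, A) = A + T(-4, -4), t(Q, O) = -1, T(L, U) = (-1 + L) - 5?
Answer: -88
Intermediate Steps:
T(L, U) = -6 + L
E(v, A) = -10 + A (E(v, A) = A + (-6 - 4) = A - 10 = -10 + A)
(12 + t(-1, 0))*E(5, R(5, 2)) = (12 - 1)*(-10 + 2) = 11*(-8) = -88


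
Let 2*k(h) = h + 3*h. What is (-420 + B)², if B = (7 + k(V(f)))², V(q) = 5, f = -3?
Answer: 17161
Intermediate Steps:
k(h) = 2*h (k(h) = (h + 3*h)/2 = (4*h)/2 = 2*h)
B = 289 (B = (7 + 2*5)² = (7 + 10)² = 17² = 289)
(-420 + B)² = (-420 + 289)² = (-131)² = 17161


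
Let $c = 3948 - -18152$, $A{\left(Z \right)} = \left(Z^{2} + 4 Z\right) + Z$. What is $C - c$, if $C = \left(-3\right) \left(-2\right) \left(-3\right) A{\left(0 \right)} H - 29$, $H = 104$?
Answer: $-22129$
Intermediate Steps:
$A{\left(Z \right)} = Z^{2} + 5 Z$
$c = 22100$ ($c = 3948 + 18152 = 22100$)
$C = -29$ ($C = \left(-3\right) \left(-2\right) \left(-3\right) 0 \left(5 + 0\right) 104 - 29 = 6 \left(-3\right) 0 \cdot 5 \cdot 104 - 29 = \left(-18\right) 0 \cdot 104 - 29 = 0 \cdot 104 - 29 = 0 - 29 = -29$)
$C - c = -29 - 22100 = -22129$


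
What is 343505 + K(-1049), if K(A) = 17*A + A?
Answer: 324623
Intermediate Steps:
K(A) = 18*A
343505 + K(-1049) = 343505 + 18*(-1049) = 343505 - 18882 = 324623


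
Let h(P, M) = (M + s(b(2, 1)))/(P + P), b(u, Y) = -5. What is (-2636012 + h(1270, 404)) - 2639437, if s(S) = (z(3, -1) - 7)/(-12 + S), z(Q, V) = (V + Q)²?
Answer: -227793880949/43180 ≈ -5.2754e+6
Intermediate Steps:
z(Q, V) = (Q + V)²
s(S) = -3/(-12 + S) (s(S) = ((3 - 1)² - 7)/(-12 + S) = (2² - 7)/(-12 + S) = (4 - 7)/(-12 + S) = -3/(-12 + S))
h(P, M) = (3/17 + M)/(2*P) (h(P, M) = (M - 3/(-12 - 5))/(P + P) = (M - 3/(-17))/((2*P)) = (M - 3*(-1/17))*(1/(2*P)) = (M + 3/17)*(1/(2*P)) = (3/17 + M)*(1/(2*P)) = (3/17 + M)/(2*P))
(-2636012 + h(1270, 404)) - 2639437 = (-2636012 + (1/34)*(3 + 17*404)/1270) - 2639437 = (-2636012 + (1/34)*(1/1270)*(3 + 6868)) - 2639437 = (-2636012 + (1/34)*(1/1270)*6871) - 2639437 = (-2636012 + 6871/43180) - 2639437 = -113822991289/43180 - 2639437 = -227793880949/43180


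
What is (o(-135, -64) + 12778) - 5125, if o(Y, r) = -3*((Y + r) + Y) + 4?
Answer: 8659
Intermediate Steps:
o(Y, r) = 4 - 6*Y - 3*r (o(Y, r) = -3*(r + 2*Y) + 4 = (-6*Y - 3*r) + 4 = 4 - 6*Y - 3*r)
(o(-135, -64) + 12778) - 5125 = ((4 - 6*(-135) - 3*(-64)) + 12778) - 5125 = ((4 + 810 + 192) + 12778) - 5125 = (1006 + 12778) - 5125 = 13784 - 5125 = 8659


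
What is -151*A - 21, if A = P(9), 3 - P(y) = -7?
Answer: -1531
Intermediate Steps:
P(y) = 10 (P(y) = 3 - 1*(-7) = 3 + 7 = 10)
A = 10
-151*A - 21 = -151*10 - 21 = -1510 - 21 = -1531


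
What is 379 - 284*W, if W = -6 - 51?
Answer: 16567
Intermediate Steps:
W = -57
379 - 284*W = 379 - 284*(-57) = 379 + 16188 = 16567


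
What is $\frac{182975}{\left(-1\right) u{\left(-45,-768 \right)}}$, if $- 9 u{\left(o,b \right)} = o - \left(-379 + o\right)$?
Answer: $\frac{1646775}{379} \approx 4345.1$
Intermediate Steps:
$u{\left(o,b \right)} = - \frac{379}{9}$ ($u{\left(o,b \right)} = - \frac{o - \left(-379 + o\right)}{9} = \left(- \frac{1}{9}\right) 379 = - \frac{379}{9}$)
$\frac{182975}{\left(-1\right) u{\left(-45,-768 \right)}} = \frac{182975}{\left(-1\right) \left(- \frac{379}{9}\right)} = \frac{182975}{\frac{379}{9}} = 182975 \cdot \frac{9}{379} = \frac{1646775}{379}$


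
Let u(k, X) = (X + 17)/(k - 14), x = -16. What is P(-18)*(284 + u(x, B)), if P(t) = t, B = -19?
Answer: -25566/5 ≈ -5113.2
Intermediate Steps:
u(k, X) = (17 + X)/(-14 + k)
P(-18)*(284 + u(x, B)) = -18*(284 + (17 - 19)/(-14 - 16)) = -18*(284 - 2/(-30)) = -18*(284 - 1/30*(-2)) = -18*(284 + 1/15) = -18*4261/15 = -25566/5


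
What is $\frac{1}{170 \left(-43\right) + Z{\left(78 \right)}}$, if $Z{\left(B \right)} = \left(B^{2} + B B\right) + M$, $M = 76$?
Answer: $\frac{1}{4934} \approx 0.00020268$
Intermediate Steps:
$Z{\left(B \right)} = 76 + 2 B^{2}$ ($Z{\left(B \right)} = \left(B^{2} + B B\right) + 76 = \left(B^{2} + B^{2}\right) + 76 = 2 B^{2} + 76 = 76 + 2 B^{2}$)
$\frac{1}{170 \left(-43\right) + Z{\left(78 \right)}} = \frac{1}{170 \left(-43\right) + \left(76 + 2 \cdot 78^{2}\right)} = \frac{1}{-7310 + \left(76 + 2 \cdot 6084\right)} = \frac{1}{-7310 + \left(76 + 12168\right)} = \frac{1}{-7310 + 12244} = \frac{1}{4934}$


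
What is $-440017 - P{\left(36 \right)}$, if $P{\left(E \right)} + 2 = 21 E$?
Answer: $-440771$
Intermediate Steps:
$P{\left(E \right)} = -2 + 21 E$
$-440017 - P{\left(36 \right)} = -440017 - \left(-2 + 21 \cdot 36\right) = -440017 - \left(-2 + 756\right) = -440017 - 754 = -440771$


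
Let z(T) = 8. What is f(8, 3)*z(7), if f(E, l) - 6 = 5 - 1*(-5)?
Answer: 128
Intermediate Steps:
f(E, l) = 16 (f(E, l) = 6 + (5 - 1*(-5)) = 6 + (5 + 5) = 6 + 10 = 16)
f(8, 3)*z(7) = 16*8 = 128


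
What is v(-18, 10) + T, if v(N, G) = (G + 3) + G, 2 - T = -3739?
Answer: 3764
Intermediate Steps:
T = 3741 (T = 2 - 1*(-3739) = 2 + 3739 = 3741)
v(N, G) = 3 + 2*G (v(N, G) = (3 + G) + G = 3 + 2*G)
v(-18, 10) + T = (3 + 2*10) + 3741 = (3 + 20) + 3741 = 23 + 3741 = 3764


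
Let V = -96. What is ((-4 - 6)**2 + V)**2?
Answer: 16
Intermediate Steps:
((-4 - 6)**2 + V)**2 = ((-4 - 6)**2 - 96)**2 = ((-10)**2 - 96)**2 = (100 - 96)**2 = 4**2 = 16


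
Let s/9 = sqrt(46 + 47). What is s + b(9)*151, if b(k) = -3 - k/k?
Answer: -604 + 9*sqrt(93) ≈ -517.21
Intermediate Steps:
b(k) = -4 (b(k) = -3 - 1*1 = -3 - 1 = -4)
s = 9*sqrt(93) (s = 9*sqrt(46 + 47) = 9*sqrt(93) ≈ 86.793)
s + b(9)*151 = 9*sqrt(93) - 4*151 = 9*sqrt(93) - 604 = -604 + 9*sqrt(93)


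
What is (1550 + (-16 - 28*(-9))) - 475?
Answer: 1311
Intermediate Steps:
(1550 + (-16 - 28*(-9))) - 475 = (1550 + (-16 + 252)) - 475 = (1550 + 236) - 475 = 1786 - 475 = 1311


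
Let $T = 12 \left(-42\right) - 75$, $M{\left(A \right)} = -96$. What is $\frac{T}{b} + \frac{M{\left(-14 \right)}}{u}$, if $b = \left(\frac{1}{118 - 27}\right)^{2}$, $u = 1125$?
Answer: $- \frac{1798012157}{375} \approx -4.7947 \cdot 10^{6}$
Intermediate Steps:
$b = \frac{1}{8281}$ ($b = \left(\frac{1}{91}\right)^{2} = \frac{1}{8281} \approx 0.00012076$)
$T = -579$ ($T = -504 - 75 = -579$)
$\frac{T}{b} + \frac{M{\left(-14 \right)}}{u} = - 579 \frac{1}{\frac{1}{8281}} - \frac{96}{1125} = \left(-579\right) 8281 - \frac{32}{375} = -4794699 - \frac{32}{375} = - \frac{1798012157}{375}$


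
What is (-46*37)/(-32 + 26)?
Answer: 851/3 ≈ 283.67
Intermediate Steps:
(-46*37)/(-32 + 26) = -1702/(-6) = -1702*(-⅙) = 851/3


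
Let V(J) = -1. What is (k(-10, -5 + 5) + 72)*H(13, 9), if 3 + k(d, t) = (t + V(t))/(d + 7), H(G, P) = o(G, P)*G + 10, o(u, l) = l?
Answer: 26416/3 ≈ 8805.3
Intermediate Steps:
H(G, P) = 10 + G*P (H(G, P) = P*G + 10 = G*P + 10 = 10 + G*P)
k(d, t) = -3 + (-1 + t)/(7 + d) (k(d, t) = -3 + (t - 1)/(d + 7) = -3 + (-1 + t)/(7 + d))
(k(-10, -5 + 5) + 72)*H(13, 9) = ((-22 + (-5 + 5) - 3*(-10))/(7 - 10) + 72)*(10 + 13*9) = ((-22 + 0 + 30)/(-3) + 72)*(10 + 117) = (-⅓*8 + 72)*127 = (-8/3 + 72)*127 = (208/3)*127 = 26416/3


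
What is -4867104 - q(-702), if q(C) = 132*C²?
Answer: -69917232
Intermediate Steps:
-4867104 - q(-702) = -4867104 - 132*(-702)² = -4867104 - 132*492804 = -4867104 - 1*65050128 = -4867104 - 65050128 = -69917232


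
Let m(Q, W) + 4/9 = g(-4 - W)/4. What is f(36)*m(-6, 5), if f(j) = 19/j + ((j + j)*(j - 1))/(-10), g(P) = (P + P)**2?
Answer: -6563425/324 ≈ -20258.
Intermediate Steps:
g(P) = 4*P**2 (g(P) = (2*P)**2 = 4*P**2)
m(Q, W) = -4/9 + (-4 - W)**2 (m(Q, W) = -4/9 + (4*(-4 - W)**2)/4 = -4/9 + (4*(-4 - W)**2)*(1/4) = -4/9 + (-4 - W)**2)
f(j) = 19/j - j*(-1 + j)/5 (f(j) = 19/j + ((2*j)*(-1 + j))*(-1/10) = 19/j + (2*j*(-1 + j))*(-1/10) = 19/j - j*(-1 + j)/5)
f(36)*m(-6, 5) = ((1/5)*(95 + 36**2*(1 - 1*36))/36)*(-4/9 + (4 + 5)**2) = ((1/5)*(1/36)*(95 + 1296*(1 - 36)))*(-4/9 + 9**2) = ((1/5)*(1/36)*(95 + 1296*(-35)))*(-4/9 + 81) = ((1/5)*(1/36)*(95 - 45360))*(725/9) = ((1/5)*(1/36)*(-45265))*(725/9) = -9053/36*725/9 = -6563425/324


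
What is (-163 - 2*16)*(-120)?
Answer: 23400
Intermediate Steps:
(-163 - 2*16)*(-120) = (-163 - 32)*(-120) = -195*(-120) = 23400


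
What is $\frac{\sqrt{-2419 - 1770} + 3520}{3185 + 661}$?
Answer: $\frac{1760}{1923} + \frac{i \sqrt{4189}}{3846} \approx 0.91524 + 0.016829 i$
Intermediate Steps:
$\frac{\sqrt{-2419 - 1770} + 3520}{3185 + 661} = \frac{\sqrt{-4189} + 3520}{3846} = \left(i \sqrt{4189} + 3520\right) \frac{1}{3846} = \left(3520 + i \sqrt{4189}\right) \frac{1}{3846} = \frac{1760}{1923} + \frac{i \sqrt{4189}}{3846}$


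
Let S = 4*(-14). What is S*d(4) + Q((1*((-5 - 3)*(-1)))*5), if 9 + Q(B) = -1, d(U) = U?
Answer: -234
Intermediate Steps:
Q(B) = -10 (Q(B) = -9 - 1 = -10)
S = -56
S*d(4) + Q((1*((-5 - 3)*(-1)))*5) = -56*4 - 10 = -224 - 10 = -234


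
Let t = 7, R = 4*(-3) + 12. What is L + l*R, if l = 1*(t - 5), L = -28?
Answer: -28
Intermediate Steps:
R = 0 (R = -12 + 12 = 0)
l = 2 (l = 1*(7 - 5) = 1*2 = 2)
L + l*R = -28 + 2*0 = -28 + 0 = -28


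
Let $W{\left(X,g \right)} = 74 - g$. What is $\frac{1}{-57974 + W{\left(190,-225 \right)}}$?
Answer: $- \frac{1}{57675} \approx -1.7339 \cdot 10^{-5}$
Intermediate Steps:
$\frac{1}{-57974 + W{\left(190,-225 \right)}} = \frac{1}{-57974 + \left(74 - -225\right)} = \frac{1}{-57974 + \left(74 + 225\right)} = \frac{1}{-57974 + 299} = \frac{1}{-57675} = - \frac{1}{57675}$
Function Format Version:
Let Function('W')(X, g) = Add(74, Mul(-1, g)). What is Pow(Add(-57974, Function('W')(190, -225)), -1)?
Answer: Rational(-1, 57675) ≈ -1.7339e-5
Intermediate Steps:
Pow(Add(-57974, Function('W')(190, -225)), -1) = Pow(Add(-57974, Add(74, Mul(-1, -225))), -1) = Pow(Add(-57974, Add(74, 225)), -1) = Pow(Add(-57974, 299), -1) = Pow(-57675, -1) = Rational(-1, 57675)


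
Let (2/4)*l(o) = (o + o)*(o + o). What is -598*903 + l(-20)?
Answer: -536794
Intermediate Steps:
l(o) = 8*o**2 (l(o) = 2*((o + o)*(o + o)) = 2*((2*o)*(2*o)) = 2*(4*o**2) = 8*o**2)
-598*903 + l(-20) = -598*903 + 8*(-20)**2 = -539994 + 8*400 = -539994 + 3200 = -536794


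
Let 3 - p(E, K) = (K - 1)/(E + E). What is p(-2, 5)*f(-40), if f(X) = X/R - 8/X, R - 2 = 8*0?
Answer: -396/5 ≈ -79.200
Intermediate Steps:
p(E, K) = 3 - (-1 + K)/(2*E) (p(E, K) = 3 - (K - 1)/(E + E) = 3 - (-1 + K)/(2*E))
R = 2 (R = 2 + 8*0 = 2 + 0 = 2)
f(X) = X/2 - 8/X
p(-2, 5)*f(-40) = ((½)*(1 - 1*5 + 6*(-2))/(-2))*((½)*(-40) - 8/(-40)) = ((½)*(-½)*(1 - 5 - 12))*(-20 - 8*(-1/40)) = ((½)*(-½)*(-16))*(-20 + ⅕) = 4*(-99/5) = -396/5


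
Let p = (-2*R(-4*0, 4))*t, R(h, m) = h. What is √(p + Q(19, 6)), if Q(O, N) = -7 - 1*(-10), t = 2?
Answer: √3 ≈ 1.7320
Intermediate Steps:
Q(O, N) = 3 (Q(O, N) = -7 + 10 = 3)
p = 0 (p = -(-8)*0*2 = -2*0*2 = 0*2 = 0)
√(p + Q(19, 6)) = √(0 + 3) = √3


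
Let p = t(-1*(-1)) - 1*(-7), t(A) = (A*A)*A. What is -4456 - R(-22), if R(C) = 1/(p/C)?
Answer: -17813/4 ≈ -4453.3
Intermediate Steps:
t(A) = A³ (t(A) = A²*A = A³)
p = 8 (p = (-1*(-1))³ - 1*(-7) = 1³ + 7 = 1 + 7 = 8)
R(C) = C/8 (R(C) = 1/(8/C) = C/8)
-4456 - R(-22) = -4456 - (-22)/8 = -4456 - 1*(-11/4) = -4456 + 11/4 = -17813/4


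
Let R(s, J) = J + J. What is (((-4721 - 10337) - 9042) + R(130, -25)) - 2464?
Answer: -26614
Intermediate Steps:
R(s, J) = 2*J
(((-4721 - 10337) - 9042) + R(130, -25)) - 2464 = (((-4721 - 10337) - 9042) + 2*(-25)) - 2464 = ((-15058 - 9042) - 50) - 2464 = (-24100 - 50) - 2464 = -24150 - 2464 = -26614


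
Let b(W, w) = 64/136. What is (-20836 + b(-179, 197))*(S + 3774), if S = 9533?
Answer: -4713392628/17 ≈ -2.7726e+8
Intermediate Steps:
b(W, w) = 8/17 (b(W, w) = 64*(1/136) = 8/17)
(-20836 + b(-179, 197))*(S + 3774) = (-20836 + 8/17)*(9533 + 3774) = -354204/17*13307 = -4713392628/17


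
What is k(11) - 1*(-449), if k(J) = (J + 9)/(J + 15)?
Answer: 5847/13 ≈ 449.77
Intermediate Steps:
k(J) = (9 + J)/(15 + J)
k(11) - 1*(-449) = (9 + 11)/(15 + 11) - 1*(-449) = 20/26 + 449 = (1/26)*20 + 449 = 10/13 + 449 = 5847/13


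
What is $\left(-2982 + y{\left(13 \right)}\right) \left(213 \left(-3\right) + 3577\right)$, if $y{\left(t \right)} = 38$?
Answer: $-8649472$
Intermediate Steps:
$\left(-2982 + y{\left(13 \right)}\right) \left(213 \left(-3\right) + 3577\right) = \left(-2982 + 38\right) \left(213 \left(-3\right) + 3577\right) = - 2944 \left(-639 + 3577\right) = \left(-2944\right) 2938 = -8649472$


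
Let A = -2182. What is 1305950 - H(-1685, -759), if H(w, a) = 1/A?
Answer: 2849582901/2182 ≈ 1.3060e+6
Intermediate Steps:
H(w, a) = -1/2182 (H(w, a) = 1/(-2182) = -1/2182)
1305950 - H(-1685, -759) = 1305950 - 1*(-1/2182) = 1305950 + 1/2182 = 2849582901/2182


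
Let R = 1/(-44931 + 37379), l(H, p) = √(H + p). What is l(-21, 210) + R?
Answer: -1/7552 + 3*√21 ≈ 13.748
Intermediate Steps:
R = -1/7552 (R = 1/(-7552) = -1/7552 ≈ -0.00013242)
l(-21, 210) + R = √(-21 + 210) - 1/7552 = √189 - 1/7552 = 3*√21 - 1/7552 = -1/7552 + 3*√21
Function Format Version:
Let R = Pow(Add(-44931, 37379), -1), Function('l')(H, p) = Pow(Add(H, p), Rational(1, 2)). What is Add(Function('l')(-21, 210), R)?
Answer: Add(Rational(-1, 7552), Mul(3, Pow(21, Rational(1, 2)))) ≈ 13.748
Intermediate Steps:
R = Rational(-1, 7552) (R = Pow(-7552, -1) = Rational(-1, 7552) ≈ -0.00013242)
Add(Function('l')(-21, 210), R) = Add(Pow(Add(-21, 210), Rational(1, 2)), Rational(-1, 7552)) = Add(Pow(189, Rational(1, 2)), Rational(-1, 7552)) = Add(Mul(3, Pow(21, Rational(1, 2))), Rational(-1, 7552)) = Add(Rational(-1, 7552), Mul(3, Pow(21, Rational(1, 2))))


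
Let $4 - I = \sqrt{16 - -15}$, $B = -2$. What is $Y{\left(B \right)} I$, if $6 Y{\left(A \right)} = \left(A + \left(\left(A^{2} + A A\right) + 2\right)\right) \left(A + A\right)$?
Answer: $- \frac{64}{3} + \frac{16 \sqrt{31}}{3} \approx 8.3614$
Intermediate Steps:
$Y{\left(A \right)} = \frac{A \left(2 + A + 2 A^{2}\right)}{3}$ ($Y{\left(A \right)} = \frac{\left(A + \left(\left(A^{2} + A A\right) + 2\right)\right) \left(A + A\right)}{6} = \frac{\left(A + \left(\left(A^{2} + A^{2}\right) + 2\right)\right) 2 A}{6} = \frac{\left(A + \left(2 A^{2} + 2\right)\right) 2 A}{6} = \frac{\left(A + \left(2 + 2 A^{2}\right)\right) 2 A}{6} = \frac{\left(2 + A + 2 A^{2}\right) 2 A}{6} = \frac{2 A \left(2 + A + 2 A^{2}\right)}{6} = \frac{A \left(2 + A + 2 A^{2}\right)}{3}$)
$I = 4 - \sqrt{31}$ ($I = 4 - \sqrt{16 - -15} = 4 - \sqrt{16 + 15} = 4 - \sqrt{31} \approx -1.5678$)
$Y{\left(B \right)} I = \frac{1}{3} \left(-2\right) \left(2 - 2 + 2 \left(-2\right)^{2}\right) \left(4 - \sqrt{31}\right) = \frac{1}{3} \left(-2\right) \left(2 - 2 + 2 \cdot 4\right) \left(4 - \sqrt{31}\right) = \frac{1}{3} \left(-2\right) \left(2 - 2 + 8\right) \left(4 - \sqrt{31}\right) = \frac{1}{3} \left(-2\right) 8 \left(4 - \sqrt{31}\right) = - \frac{16 \left(4 - \sqrt{31}\right)}{3} = - \frac{64}{3} + \frac{16 \sqrt{31}}{3}$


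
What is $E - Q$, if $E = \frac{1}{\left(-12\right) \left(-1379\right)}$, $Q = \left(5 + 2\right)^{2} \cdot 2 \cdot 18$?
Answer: $- \frac{29190671}{16548} \approx -1764.0$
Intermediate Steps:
$Q = 1764$ ($Q = 7^{2} \cdot 2 \cdot 18 = 49 \cdot 2 \cdot 18 = 98 \cdot 18 = 1764$)
$E = \frac{1}{16548} \approx 6.043 \cdot 10^{-5}$
$E - Q = \frac{1}{16548} - 1764 = - \frac{29190671}{16548}$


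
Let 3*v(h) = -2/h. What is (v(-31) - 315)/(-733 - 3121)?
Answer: 29293/358422 ≈ 0.081728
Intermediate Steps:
v(h) = -2/(3*h) (v(h) = (-2/h)/3 = -2/(3*h))
(v(-31) - 315)/(-733 - 3121) = (-⅔/(-31) - 315)/(-733 - 3121) = (-⅔*(-1/31) - 315)/(-3854) = (2/93 - 315)*(-1/3854) = -29293/93*(-1/3854) = 29293/358422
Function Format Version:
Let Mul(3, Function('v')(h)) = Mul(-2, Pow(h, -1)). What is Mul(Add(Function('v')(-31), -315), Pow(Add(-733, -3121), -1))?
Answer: Rational(29293, 358422) ≈ 0.081728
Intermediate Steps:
Function('v')(h) = Mul(Rational(-2, 3), Pow(h, -1)) (Function('v')(h) = Mul(Rational(1, 3), Mul(-2, Pow(h, -1))) = Mul(Rational(-2, 3), Pow(h, -1)))
Mul(Add(Function('v')(-31), -315), Pow(Add(-733, -3121), -1)) = Mul(Add(Mul(Rational(-2, 3), Pow(-31, -1)), -315), Pow(Add(-733, -3121), -1)) = Mul(Add(Mul(Rational(-2, 3), Rational(-1, 31)), -315), Pow(-3854, -1)) = Mul(Add(Rational(2, 93), -315), Rational(-1, 3854)) = Mul(Rational(-29293, 93), Rational(-1, 3854)) = Rational(29293, 358422)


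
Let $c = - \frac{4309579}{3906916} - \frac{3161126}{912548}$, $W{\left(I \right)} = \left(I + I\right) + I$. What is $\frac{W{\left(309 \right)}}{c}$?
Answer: $- \frac{63557408655468}{313133681629} \approx -202.97$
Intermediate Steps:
$W{\left(I \right)} = 3 I$ ($W{\left(I \right)} = 2 I + I = 3 I$)
$c = - \frac{313133681629}{68562468884}$ ($c = \left(-4309579\right) \frac{1}{3906916} - \frac{1580563}{456274} = - \frac{4309579}{3906916} - \frac{1580563}{456274} = - \frac{313133681629}{68562468884} \approx -4.5671$)
$\frac{W{\left(309 \right)}}{c} = \frac{3 \cdot 309}{- \frac{313133681629}{68562468884}} = 927 \left(- \frac{68562468884}{313133681629}\right) = - \frac{63557408655468}{313133681629}$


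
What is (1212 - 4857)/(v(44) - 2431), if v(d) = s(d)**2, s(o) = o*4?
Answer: -243/1903 ≈ -0.12769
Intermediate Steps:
s(o) = 4*o
v(d) = 16*d**2 (v(d) = (4*d)**2 = 16*d**2)
(1212 - 4857)/(v(44) - 2431) = (1212 - 4857)/(16*44**2 - 2431) = -3645/(16*1936 - 2431) = -3645/(30976 - 2431) = -3645/28545 = -3645*1/28545 = -243/1903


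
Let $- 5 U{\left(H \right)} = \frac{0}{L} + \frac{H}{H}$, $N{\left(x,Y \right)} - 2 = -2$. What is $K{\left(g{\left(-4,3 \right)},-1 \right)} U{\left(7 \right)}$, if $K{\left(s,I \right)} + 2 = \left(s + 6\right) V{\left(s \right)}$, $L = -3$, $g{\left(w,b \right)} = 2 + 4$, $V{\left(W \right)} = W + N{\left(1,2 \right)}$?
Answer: $-14$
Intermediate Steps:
$N{\left(x,Y \right)} = 0$ ($N{\left(x,Y \right)} = 2 - 2 = 0$)
$V{\left(W \right)} = W$ ($V{\left(W \right)} = W + 0 = W$)
$g{\left(w,b \right)} = 6$
$K{\left(s,I \right)} = -2 + s \left(6 + s\right)$ ($K{\left(s,I \right)} = -2 + \left(s + 6\right) s = -2 + \left(6 + s\right) s = -2 + s \left(6 + s\right)$)
$U{\left(H \right)} = - \frac{1}{5}$ ($U{\left(H \right)} = - \frac{\frac{0}{-3} + \frac{H}{H}}{5} = - \frac{0 \left(- \frac{1}{3}\right) + 1}{5} = - \frac{0 + 1}{5} = \left(- \frac{1}{5}\right) 1 = - \frac{1}{5}$)
$K{\left(g{\left(-4,3 \right)},-1 \right)} U{\left(7 \right)} = \left(-2 + 6^{2} + 6 \cdot 6\right) \left(- \frac{1}{5}\right) = \left(-2 + 36 + 36\right) \left(- \frac{1}{5}\right) = 70 \left(- \frac{1}{5}\right) = -14$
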